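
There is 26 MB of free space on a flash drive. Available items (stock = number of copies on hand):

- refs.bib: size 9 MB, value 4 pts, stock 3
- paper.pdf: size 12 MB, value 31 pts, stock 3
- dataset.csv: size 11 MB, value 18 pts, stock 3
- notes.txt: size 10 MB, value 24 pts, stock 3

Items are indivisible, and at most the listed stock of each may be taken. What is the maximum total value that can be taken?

Best selections within size 26 and stock limits:
- 2×paper.pdf: size 24, value 62
- 1×paper.pdf + 1×notes.txt: size 22, value 55
- 1×paper.pdf + 1×dataset.csv: size 23, value 49
- 2×notes.txt: size 20, value 48
Best: 62 pts.

62 pts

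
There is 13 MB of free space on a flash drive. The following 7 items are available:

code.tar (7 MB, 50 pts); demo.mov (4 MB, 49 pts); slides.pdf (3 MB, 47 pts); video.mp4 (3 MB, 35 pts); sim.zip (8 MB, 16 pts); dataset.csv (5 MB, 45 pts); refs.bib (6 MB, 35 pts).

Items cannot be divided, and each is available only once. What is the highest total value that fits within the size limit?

Check high-value combinations within 13 MB:
- demo.mov+slides.pdf+dataset.csv: size 4+3+5=12, value 49+47+45=141
- code.tar+slides.pdf+video.mp4: size 7+3+3=13, value 50+47+35=132
- demo.mov+slides.pdf+video.mp4: size 4+3+3=10, value 49+47+35=131
- demo.mov+slides.pdf+refs.bib: size 4+3+6=13, value 49+47+35=131
Best: 141 pts.

141 pts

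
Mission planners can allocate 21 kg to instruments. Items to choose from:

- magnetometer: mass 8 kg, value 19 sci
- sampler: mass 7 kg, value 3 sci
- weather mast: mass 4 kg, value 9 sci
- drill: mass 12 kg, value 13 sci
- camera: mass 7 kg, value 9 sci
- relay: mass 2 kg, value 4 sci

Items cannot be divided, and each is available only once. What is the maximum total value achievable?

This is a 0/1 knapsack; check combinations near the capacity.
- magnetometer+weather mast+camera+relay: mass 8+4+7+2=21, value 19+9+9+4=41
- magnetometer+weather mast+camera: mass 8+4+7=19, value 19+9+9=37
- magnetometer+sampler+weather mast+relay: mass 8+7+4+2=21, value 19+3+9+4=35
- magnetometer+weather mast+relay: mass 8+4+2=14, value 19+9+4=32
Best: 41 sci.

41 sci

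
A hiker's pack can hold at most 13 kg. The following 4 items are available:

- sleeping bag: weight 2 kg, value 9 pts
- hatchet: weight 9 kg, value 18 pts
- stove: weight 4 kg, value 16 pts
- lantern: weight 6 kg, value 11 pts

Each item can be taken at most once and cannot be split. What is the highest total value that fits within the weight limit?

This is a 0/1 knapsack; check combinations near the capacity.
- sleeping bag+stove+lantern: weight 2+4+6=12, value 9+16+11=36
- hatchet+stove: weight 9+4=13, value 18+16=34
- stove+lantern: weight 4+6=10, value 16+11=27
Best: 36 pts.

36 pts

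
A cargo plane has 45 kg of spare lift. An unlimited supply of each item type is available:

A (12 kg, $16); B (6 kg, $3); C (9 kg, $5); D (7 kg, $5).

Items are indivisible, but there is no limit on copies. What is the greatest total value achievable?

Best value-per-unit is A at 16/12; filling with it alone gives 3×16 = 48.
Optimal mix: 3×A + 1×C → weight 45, value 53.

$53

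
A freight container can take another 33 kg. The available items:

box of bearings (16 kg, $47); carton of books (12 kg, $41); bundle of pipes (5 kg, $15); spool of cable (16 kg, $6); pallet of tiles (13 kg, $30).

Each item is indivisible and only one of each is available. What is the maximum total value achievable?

Check high-value combinations within 33 kg:
- box of bearings+carton of books+bundle of pipes: weight 16+12+5=33, value 47+41+15=103
- box of bearings+carton of books: weight 16+12=28, value 47+41=88
- carton of books+bundle of pipes+pallet of tiles: weight 12+5+13=30, value 41+15+30=86
Best: $103.

$103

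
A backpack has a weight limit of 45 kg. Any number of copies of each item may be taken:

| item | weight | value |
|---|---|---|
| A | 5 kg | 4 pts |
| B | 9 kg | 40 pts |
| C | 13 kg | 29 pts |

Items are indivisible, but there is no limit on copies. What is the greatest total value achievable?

200 pts

Best value-per-unit is B at 40/9, and filling with it alone uses weight 5×9=45. No mix of the others beats 5×40 = 200.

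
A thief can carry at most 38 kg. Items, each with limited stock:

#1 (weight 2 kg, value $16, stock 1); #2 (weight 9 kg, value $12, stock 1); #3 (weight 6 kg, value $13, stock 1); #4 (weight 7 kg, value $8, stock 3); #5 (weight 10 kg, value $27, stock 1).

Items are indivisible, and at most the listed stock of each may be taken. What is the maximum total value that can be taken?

$76

Best selections within weight 38 and stock limits:
- 1×#1 + 1×#2 + 1×#3 + 1×#4 + 1×#5: weight 34, value 76
- 1×#1 + 1×#3 + 2×#4 + 1×#5: weight 32, value 72
Best: $76.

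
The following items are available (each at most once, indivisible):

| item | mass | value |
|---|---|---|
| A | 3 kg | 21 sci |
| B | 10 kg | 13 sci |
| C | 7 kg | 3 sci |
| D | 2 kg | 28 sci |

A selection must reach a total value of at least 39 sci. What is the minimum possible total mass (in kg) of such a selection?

Subsets with value ≥ 39, sorted by total mass:
- A+D: mass 5, value 49
- A+C+D: mass 12, value 52
- B+D: mass 12, value 41
Minimum mass: 5 kg.

5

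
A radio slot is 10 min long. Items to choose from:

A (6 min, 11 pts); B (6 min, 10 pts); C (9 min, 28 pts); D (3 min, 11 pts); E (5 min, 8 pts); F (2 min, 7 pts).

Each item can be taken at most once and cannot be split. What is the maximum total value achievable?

28 pts

Check high-value combinations within 10 min:
- C: duration 9, value 28
- D+E+F: duration 3+5+2=10, value 11+8+7=26
- A+D: duration 6+3=9, value 11+11=22
- B+D: duration 6+3=9, value 10+11=21
- D+E: duration 3+5=8, value 11+8=19
Best: 28 pts.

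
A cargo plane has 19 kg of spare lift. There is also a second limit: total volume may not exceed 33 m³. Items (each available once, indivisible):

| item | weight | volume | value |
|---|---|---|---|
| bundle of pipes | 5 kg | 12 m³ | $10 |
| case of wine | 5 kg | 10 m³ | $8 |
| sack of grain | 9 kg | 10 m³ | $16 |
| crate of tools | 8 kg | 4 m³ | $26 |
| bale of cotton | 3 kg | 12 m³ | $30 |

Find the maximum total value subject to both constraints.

$66

Feasible sets respecting both limits:
- bundle of pipes+crate of tools+bale of cotton: weight 16, volume 28, value 66
- case of wine+crate of tools+bale of cotton: weight 16, volume 26, value 64
- crate of tools+bale of cotton: weight 11, volume 16, value 56
Best: $66.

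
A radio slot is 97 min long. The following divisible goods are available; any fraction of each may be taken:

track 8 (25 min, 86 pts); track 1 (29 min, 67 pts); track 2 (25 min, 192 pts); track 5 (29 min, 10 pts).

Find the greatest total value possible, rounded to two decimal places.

Take in order of value per unit:
- track 2 (192/25 per unit): all 25 → value 192, running total 192.00
- track 8 (86/25 per unit): all 25 → value 86, running total 278.00
- track 1 (67/29 per unit): all 29 → value 67, running total 345.00
- track 5 (10/29 per unit): 18 of 29 → value 18×10/29 = 6.2069, running total 351.21
Total 351.21.

351.21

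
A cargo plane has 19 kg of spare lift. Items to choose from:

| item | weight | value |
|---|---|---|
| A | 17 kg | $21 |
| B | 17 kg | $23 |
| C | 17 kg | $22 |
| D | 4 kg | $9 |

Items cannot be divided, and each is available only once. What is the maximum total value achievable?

Check high-value combinations within 19 kg:
- B: weight 17, value 23
- C: weight 17, value 22
- A: weight 17, value 21
Best: $23.

$23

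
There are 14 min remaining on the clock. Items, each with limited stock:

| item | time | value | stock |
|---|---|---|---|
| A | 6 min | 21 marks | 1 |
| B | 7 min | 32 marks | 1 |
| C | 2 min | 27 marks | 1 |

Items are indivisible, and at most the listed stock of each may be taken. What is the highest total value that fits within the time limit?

59 marks

Best selections within time 14 and stock limits:
- 1×B + 1×C: time 9, value 59
- 1×A + 1×B: time 13, value 53
Best: 59 marks.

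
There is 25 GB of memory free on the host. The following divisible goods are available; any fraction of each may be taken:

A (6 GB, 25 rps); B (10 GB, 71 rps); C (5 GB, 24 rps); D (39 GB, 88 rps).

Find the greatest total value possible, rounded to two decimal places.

129.03

Take in order of value per unit:
- B (71/10 per unit): all 10 → value 71, running total 71.00
- C (24/5 per unit): all 5 → value 24, running total 95.00
- A (25/6 per unit): all 6 → value 25, running total 120.00
- D (88/39 per unit): 4 of 39 → value 4×88/39 = 9.0256, running total 129.03
Total 129.03.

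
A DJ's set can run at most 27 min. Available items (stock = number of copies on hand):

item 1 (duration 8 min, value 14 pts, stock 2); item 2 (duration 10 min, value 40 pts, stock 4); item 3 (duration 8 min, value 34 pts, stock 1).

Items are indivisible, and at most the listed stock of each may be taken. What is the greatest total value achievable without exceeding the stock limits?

88 pts

Best selections within duration 27 and stock limits:
- 1×item 1 + 1×item 2 + 1×item 3: duration 26, value 88
- 2×item 2: duration 20, value 80
- 1×item 2 + 1×item 3: duration 18, value 74
Best: 88 pts.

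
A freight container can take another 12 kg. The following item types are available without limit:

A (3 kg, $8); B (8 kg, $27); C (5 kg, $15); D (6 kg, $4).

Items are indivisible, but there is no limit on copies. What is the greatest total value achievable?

Best value-per-unit is B at 27/8; filling with it alone gives 1×27 = 27.
Optimal mix: 1×A + 1×B → weight 11, value 35.

$35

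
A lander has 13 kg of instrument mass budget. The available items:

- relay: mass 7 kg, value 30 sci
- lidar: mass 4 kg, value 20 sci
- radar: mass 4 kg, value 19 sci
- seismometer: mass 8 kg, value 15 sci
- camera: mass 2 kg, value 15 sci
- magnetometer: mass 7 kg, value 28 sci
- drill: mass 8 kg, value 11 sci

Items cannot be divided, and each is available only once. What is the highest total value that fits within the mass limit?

65 sci

This is a 0/1 knapsack; check combinations near the capacity.
- relay+lidar+camera: mass 7+4+2=13, value 30+20+15=65
- relay+radar+camera: mass 7+4+2=13, value 30+19+15=64
- lidar+camera+magnetometer: mass 4+2+7=13, value 20+15+28=63
- radar+camera+magnetometer: mass 4+2+7=13, value 19+15+28=62
- lidar+radar+camera: mass 4+4+2=10, value 20+19+15=54
Best: 65 sci.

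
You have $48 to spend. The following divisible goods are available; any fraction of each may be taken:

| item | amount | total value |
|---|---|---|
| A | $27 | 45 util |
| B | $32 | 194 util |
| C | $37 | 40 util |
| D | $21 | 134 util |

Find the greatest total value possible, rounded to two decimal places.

297.69

Take in order of value per unit:
- D (134/21 per unit): all 21 → value 134, running total 134.00
- B (194/32 per unit): 27 of 32 → value 27×194/32 = 163.6875, running total 297.69
Total 297.69.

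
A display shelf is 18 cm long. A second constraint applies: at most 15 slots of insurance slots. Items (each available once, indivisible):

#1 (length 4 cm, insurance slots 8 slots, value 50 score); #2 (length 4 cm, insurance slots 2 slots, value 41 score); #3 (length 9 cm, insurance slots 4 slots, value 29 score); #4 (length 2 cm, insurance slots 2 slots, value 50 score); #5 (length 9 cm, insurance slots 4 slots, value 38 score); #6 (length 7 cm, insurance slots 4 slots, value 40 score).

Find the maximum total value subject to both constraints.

141 score

Feasible sets respecting both limits:
- #1+#2+#4: length 10, insurance slots 12, value 141
- #1+#4+#6: length 13, insurance slots 14, value 140
- #1+#4+#5: length 15, insurance slots 14, value 138
Best: 141 score.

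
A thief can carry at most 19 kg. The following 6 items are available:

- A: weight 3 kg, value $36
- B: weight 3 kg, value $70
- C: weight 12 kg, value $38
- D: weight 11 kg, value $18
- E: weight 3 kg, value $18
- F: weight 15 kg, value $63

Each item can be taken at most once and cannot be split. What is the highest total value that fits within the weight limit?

Check high-value combinations within 19 kg:
- A+B+C: weight 3+3+12=18, value 36+70+38=144
- B+F: weight 3+15=18, value 70+63=133
- B+C+E: weight 3+12+3=18, value 70+38+18=126
- A+B+E: weight 3+3+3=9, value 36+70+18=124
Best: $144.

$144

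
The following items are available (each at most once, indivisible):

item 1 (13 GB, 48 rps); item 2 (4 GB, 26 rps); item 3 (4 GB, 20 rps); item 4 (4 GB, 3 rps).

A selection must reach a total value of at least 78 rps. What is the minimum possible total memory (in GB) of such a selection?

21

Subsets with value ≥ 78, sorted by total memory:
- item 1+item 2+item 3: memory 21, value 94
- item 1+item 2+item 3+item 4: memory 25, value 97
Minimum memory: 21 GB.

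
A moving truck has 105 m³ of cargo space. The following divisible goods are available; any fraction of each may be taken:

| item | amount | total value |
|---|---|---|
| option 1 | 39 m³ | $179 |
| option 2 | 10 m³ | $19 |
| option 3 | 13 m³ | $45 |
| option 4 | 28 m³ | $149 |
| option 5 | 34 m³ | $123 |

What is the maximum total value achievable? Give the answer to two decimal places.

464.85

Take in order of value per unit:
- option 4 (149/28 per unit): all 28 → value 149, running total 149.00
- option 1 (179/39 per unit): all 39 → value 179, running total 328.00
- option 5 (123/34 per unit): all 34 → value 123, running total 451.00
- option 3 (45/13 per unit): 4 of 13 → value 4×45/13 = 13.8462, running total 464.85
Total 464.85.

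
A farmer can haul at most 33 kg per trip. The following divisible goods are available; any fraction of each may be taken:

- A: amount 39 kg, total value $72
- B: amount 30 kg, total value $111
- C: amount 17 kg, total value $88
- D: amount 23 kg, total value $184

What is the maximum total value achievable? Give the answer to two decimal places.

Take in order of value per unit:
- D (184/23 per unit): all 23 → value 184, running total 184.00
- C (88/17 per unit): 10 of 17 → value 10×88/17 = 51.7647, running total 235.76
Total 235.76.

235.76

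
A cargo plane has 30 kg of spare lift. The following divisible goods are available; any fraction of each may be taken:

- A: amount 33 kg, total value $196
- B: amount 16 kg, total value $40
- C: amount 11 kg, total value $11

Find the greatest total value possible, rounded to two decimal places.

178.18

Take in order of value per unit:
- A (196/33 per unit): 30 of 33 → value 30×196/33 = 178.1818, running total 178.18
Total 178.18.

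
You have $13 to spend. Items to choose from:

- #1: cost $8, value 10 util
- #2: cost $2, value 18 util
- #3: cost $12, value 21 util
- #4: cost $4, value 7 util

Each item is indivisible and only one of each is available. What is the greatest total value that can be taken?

28 util

Check high-value combinations within $13:
- #1+#2: cost 8+2=10, value 10+18=28
- #2+#4: cost 2+4=6, value 18+7=25
- #3: cost 12, value 21
- #2: cost 2, value 18
Best: 28 util.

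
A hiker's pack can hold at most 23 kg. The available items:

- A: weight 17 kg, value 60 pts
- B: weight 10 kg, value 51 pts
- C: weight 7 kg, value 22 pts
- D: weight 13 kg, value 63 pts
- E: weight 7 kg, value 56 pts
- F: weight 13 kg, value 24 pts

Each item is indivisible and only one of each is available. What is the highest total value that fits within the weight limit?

119 pts

This is a 0/1 knapsack; check combinations near the capacity.
- D+E: weight 13+7=20, value 63+56=119
- B+D: weight 10+13=23, value 51+63=114
- B+E: weight 10+7=17, value 51+56=107
- C+D: weight 7+13=20, value 22+63=85
- E+F: weight 7+13=20, value 56+24=80
Best: 119 pts.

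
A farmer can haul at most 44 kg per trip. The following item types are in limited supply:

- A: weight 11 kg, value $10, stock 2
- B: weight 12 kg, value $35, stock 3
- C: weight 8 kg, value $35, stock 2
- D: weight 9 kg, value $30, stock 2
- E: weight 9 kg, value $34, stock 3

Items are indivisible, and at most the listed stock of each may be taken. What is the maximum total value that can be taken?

$172

Top feasible selections:
- 2×C + 3×E: weight 43, value 172
- 2×C + 1×D + 2×E: weight 43, value 168
- 1×C + 1×D + 3×E: weight 44, value 167
Best: $172.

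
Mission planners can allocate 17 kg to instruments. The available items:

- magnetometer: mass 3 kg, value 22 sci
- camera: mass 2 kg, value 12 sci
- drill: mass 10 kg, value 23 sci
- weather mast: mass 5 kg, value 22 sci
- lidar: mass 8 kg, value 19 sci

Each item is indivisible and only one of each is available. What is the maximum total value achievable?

63 sci

Check high-value combinations within 17 kg:
- magnetometer+weather mast+lidar: mass 3+5+8=16, value 22+22+19=63
- magnetometer+camera+drill: mass 3+2+10=15, value 22+12+23=57
- camera+drill+weather mast: mass 2+10+5=17, value 12+23+22=57
- magnetometer+camera+weather mast: mass 3+2+5=10, value 22+12+22=56
Best: 63 sci.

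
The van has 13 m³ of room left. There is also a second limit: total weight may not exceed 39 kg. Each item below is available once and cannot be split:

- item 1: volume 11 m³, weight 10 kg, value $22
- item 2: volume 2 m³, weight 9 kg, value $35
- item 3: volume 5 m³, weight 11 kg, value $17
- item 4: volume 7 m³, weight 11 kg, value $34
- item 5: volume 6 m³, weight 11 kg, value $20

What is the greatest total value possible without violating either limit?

Feasible sets respecting both limits:
- item 2+item 3+item 5: volume 13, weight 31, value 72
- item 2+item 4: volume 9, weight 20, value 69
- item 1+item 2: volume 13, weight 19, value 57
Best: $72.

$72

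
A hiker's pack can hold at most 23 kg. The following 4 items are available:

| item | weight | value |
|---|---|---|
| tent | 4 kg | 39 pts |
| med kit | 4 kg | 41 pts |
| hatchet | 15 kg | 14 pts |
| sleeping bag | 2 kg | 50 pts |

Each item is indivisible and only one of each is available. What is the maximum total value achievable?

130 pts

Check high-value combinations within 23 kg:
- tent+med kit+sleeping bag: weight 4+4+2=10, value 39+41+50=130
- med kit+hatchet+sleeping bag: weight 4+15+2=21, value 41+14+50=105
- tent+hatchet+sleeping bag: weight 4+15+2=21, value 39+14+50=103
Best: 130 pts.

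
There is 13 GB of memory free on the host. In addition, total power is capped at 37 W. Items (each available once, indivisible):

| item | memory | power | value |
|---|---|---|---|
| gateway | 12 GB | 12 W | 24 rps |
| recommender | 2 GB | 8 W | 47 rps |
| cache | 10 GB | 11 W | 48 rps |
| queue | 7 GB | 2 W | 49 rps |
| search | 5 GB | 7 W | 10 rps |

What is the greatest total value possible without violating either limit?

Feasible sets respecting both limits:
- recommender+queue: memory 9, power 10, value 96
- recommender+cache: memory 12, power 19, value 95
- queue+search: memory 12, power 9, value 59
- recommender+search: memory 7, power 15, value 57
Best: 96 rps.

96 rps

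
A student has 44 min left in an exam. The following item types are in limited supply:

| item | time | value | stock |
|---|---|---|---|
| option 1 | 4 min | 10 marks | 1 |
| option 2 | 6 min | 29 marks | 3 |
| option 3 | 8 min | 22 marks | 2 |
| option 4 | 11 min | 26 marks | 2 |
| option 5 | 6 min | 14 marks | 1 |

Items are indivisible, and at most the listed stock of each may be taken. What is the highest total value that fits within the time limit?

Best selections within time 44 and stock limits:
- 1×option 1 + 3×option 2 + 2×option 3 + 1×option 5: time 44, value 155
- 3×option 2 + 1×option 3 + 1×option 4 + 1×option 5: time 43, value 149
- 1×option 1 + 3×option 2 + 2×option 4: time 44, value 149
Best: 155 marks.

155 marks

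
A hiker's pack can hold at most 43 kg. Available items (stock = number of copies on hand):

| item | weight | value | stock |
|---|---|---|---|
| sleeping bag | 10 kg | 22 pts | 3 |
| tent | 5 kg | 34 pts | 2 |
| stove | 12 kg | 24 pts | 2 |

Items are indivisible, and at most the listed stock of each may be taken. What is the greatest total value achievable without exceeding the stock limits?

Top feasible selections:
- 2×sleeping bag + 2×tent + 1×stove: weight 42, value 136
- 3×sleeping bag + 2×tent: weight 40, value 134
- 2×tent + 2×stove: weight 34, value 116
- 1×sleeping bag + 2×tent + 1×stove: weight 32, value 114
Best: 136 pts.

136 pts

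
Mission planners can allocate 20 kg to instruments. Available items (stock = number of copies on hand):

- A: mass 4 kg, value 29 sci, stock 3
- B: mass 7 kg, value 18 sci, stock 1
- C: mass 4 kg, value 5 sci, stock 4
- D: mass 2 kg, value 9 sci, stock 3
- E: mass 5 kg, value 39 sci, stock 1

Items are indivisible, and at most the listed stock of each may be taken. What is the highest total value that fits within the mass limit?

Best selections within mass 20 and stock limits:
- 3×A + 1×D + 1×E: mass 19, value 135
- 3×A + 1×E: mass 17, value 126
- 2×A + 3×D + 1×E: mass 19, value 124
Best: 135 sci.

135 sci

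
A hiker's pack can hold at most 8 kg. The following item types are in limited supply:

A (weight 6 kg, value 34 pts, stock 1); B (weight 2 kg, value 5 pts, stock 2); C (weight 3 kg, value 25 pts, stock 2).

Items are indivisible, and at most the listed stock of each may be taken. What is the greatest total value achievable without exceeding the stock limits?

55 pts

Best selections within weight 8 and stock limits:
- 1×B + 2×C: weight 8, value 55
- 2×C: weight 6, value 50
- 1×A + 1×B: weight 8, value 39
- 2×B + 1×C: weight 7, value 35
Best: 55 pts.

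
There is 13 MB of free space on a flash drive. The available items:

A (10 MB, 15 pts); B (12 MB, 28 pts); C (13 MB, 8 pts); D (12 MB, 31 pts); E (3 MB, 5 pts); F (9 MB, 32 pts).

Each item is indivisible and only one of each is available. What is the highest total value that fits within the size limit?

Check high-value combinations within 13 MB:
- E+F: size 3+9=12, value 5+32=37
- F: size 9, value 32
- D: size 12, value 31
- B: size 12, value 28
Best: 37 pts.

37 pts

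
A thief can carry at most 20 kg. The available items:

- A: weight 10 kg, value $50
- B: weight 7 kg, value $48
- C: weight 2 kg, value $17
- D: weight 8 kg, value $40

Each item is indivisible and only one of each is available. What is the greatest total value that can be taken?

$115

Check high-value combinations within 20 kg:
- A+B+C: weight 10+7+2=19, value 50+48+17=115
- A+C+D: weight 10+2+8=20, value 50+17+40=107
- B+C+D: weight 7+2+8=17, value 48+17+40=105
- A+B: weight 10+7=17, value 50+48=98
- A+D: weight 10+8=18, value 50+40=90
Best: $115.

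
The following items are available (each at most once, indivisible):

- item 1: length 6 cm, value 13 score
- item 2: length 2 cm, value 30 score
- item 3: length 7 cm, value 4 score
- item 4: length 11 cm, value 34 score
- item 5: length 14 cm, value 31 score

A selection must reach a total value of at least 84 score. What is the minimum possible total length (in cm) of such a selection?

Subsets with value ≥ 84, sorted by total length:
- item 2+item 4+item 5: length 27, value 95
- item 1+item 2+item 4+item 5: length 33, value 108
- item 2+item 3+item 4+item 5: length 34, value 99
Minimum length: 27 cm.

27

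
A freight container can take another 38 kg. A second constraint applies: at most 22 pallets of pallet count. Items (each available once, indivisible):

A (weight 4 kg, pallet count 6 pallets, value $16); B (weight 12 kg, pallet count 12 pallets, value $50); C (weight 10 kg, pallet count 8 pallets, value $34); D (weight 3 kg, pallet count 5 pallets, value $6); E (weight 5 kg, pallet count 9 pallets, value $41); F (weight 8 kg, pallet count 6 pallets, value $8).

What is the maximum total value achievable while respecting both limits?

Feasible sets respecting both limits:
- B+E: weight 17, pallet count 21, value 91
- B+C: weight 22, pallet count 20, value 84
- C+D+E: weight 18, pallet count 22, value 81
Best: $91.

$91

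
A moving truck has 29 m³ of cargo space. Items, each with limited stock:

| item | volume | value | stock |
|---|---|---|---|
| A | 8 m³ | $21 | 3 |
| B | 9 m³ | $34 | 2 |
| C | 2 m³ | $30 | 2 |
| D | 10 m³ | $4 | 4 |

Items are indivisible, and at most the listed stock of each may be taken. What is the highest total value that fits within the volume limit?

$136

Top feasible selections:
- 2×A + 1×B + 2×C: volume 29, value 136
- 2×B + 2×C: volume 22, value 128
- 3×A + 2×C: volume 28, value 123
- 1×A + 2×B + 1×C: volume 28, value 119
Best: $136.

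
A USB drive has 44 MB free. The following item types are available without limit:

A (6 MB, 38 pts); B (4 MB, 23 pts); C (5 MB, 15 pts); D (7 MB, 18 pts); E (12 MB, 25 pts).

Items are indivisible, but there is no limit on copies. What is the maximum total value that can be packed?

Best value-per-unit is A at 38/6; filling with it alone gives 7×38 = 266.
Optimal mix: 6×A + 2×B → size 44, value 274.

274 pts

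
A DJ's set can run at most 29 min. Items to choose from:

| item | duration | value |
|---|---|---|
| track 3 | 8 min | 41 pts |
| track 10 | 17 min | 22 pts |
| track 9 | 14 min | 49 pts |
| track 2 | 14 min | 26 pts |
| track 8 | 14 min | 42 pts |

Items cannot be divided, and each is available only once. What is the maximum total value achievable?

91 pts

This is a 0/1 knapsack; check combinations near the capacity.
- track 9+track 8: duration 14+14=28, value 49+42=91
- track 3+track 9: duration 8+14=22, value 41+49=90
- track 3+track 8: duration 8+14=22, value 41+42=83
- track 9+track 2: duration 14+14=28, value 49+26=75
- track 2+track 8: duration 14+14=28, value 26+42=68
Best: 91 pts.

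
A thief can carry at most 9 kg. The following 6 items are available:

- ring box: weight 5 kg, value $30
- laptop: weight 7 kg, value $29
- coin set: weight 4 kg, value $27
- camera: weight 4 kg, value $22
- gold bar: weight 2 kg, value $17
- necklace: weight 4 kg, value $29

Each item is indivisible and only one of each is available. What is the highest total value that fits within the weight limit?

$59

Check high-value combinations within 9 kg:
- ring box+necklace: weight 5+4=9, value 30+29=59
- ring box+coin set: weight 5+4=9, value 30+27=57
- coin set+necklace: weight 4+4=8, value 27+29=56
Best: $59.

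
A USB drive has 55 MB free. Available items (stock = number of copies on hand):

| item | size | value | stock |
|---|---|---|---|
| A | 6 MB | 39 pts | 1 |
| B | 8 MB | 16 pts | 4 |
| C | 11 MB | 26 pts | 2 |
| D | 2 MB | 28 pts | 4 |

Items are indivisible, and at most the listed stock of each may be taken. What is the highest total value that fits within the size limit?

Best selections within size 55 and stock limits:
- 1×A + 2×B + 2×C + 4×D: size 52, value 235
- 1×A + 3×B + 1×C + 4×D: size 49, value 225
Best: 235 pts.

235 pts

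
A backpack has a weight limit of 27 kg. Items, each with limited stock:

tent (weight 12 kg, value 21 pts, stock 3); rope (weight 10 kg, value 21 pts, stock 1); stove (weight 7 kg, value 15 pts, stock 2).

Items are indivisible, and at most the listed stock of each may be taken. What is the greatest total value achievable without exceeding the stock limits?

51 pts

Best selections within weight 27 and stock limits:
- 1×rope + 2×stove: weight 24, value 51
- 1×tent + 2×stove: weight 26, value 51
Best: 51 pts.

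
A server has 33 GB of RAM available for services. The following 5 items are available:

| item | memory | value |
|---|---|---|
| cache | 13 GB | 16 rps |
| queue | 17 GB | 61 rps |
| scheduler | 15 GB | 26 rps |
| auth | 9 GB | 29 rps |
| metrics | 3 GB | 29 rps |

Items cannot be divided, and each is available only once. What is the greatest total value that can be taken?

119 rps

Check high-value combinations within 33 GB:
- queue+auth+metrics: memory 17+9+3=29, value 61+29+29=119
- cache+queue+metrics: memory 13+17+3=33, value 16+61+29=106
- queue+metrics: memory 17+3=20, value 61+29=90
- queue+auth: memory 17+9=26, value 61+29=90
- queue+scheduler: memory 17+15=32, value 61+26=87
Best: 119 rps.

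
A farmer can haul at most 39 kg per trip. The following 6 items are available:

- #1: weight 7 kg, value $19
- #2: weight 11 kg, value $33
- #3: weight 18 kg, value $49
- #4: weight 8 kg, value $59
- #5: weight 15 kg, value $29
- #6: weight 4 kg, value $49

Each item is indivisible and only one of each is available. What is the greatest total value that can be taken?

$176

This is a 0/1 knapsack; check combinations near the capacity.
- #1+#3+#4+#6: weight 7+18+8+4=37, value 19+49+59+49=176
- #2+#4+#5+#6: weight 11+8+15+4=38, value 33+59+29+49=170
- #1+#2+#4+#6: weight 7+11+8+4=30, value 19+33+59+49=160
Best: $176.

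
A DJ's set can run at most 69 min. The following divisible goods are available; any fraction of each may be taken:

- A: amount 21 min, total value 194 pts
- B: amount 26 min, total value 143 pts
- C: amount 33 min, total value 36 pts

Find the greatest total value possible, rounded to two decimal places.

361.00

Take in order of value per unit:
- A (194/21 per unit): all 21 → value 194, running total 194.00
- B (143/26 per unit): all 26 → value 143, running total 337.00
- C (36/33 per unit): 22 of 33 → value 22×36/33 = 24.0000, running total 361.00
Total 361.00.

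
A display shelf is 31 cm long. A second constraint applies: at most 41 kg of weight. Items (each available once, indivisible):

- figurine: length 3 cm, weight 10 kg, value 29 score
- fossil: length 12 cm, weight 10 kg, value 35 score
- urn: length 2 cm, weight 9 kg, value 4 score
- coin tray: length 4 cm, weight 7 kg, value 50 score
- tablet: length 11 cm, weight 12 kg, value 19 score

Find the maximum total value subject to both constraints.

133 score

Feasible sets respecting both limits:
- figurine+fossil+coin tray+tablet: length 30, weight 39, value 133
- figurine+fossil+urn+coin tray: length 21, weight 36, value 118
- figurine+fossil+coin tray: length 19, weight 27, value 114
- fossil+urn+coin tray+tablet: length 29, weight 38, value 108
Best: 133 score.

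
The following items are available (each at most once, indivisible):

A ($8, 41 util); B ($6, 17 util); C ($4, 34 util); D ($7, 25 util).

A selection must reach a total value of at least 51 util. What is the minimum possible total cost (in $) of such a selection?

10

Subsets with value ≥ 51, sorted by total cost:
- B+C: cost 10, value 51
- C+D: cost 11, value 59
Minimum cost: 10 $.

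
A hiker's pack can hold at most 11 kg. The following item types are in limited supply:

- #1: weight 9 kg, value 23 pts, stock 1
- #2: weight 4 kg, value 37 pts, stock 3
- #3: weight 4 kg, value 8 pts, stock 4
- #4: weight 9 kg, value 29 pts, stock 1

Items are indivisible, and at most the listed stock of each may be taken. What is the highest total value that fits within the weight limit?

Best selections within weight 11 and stock limits:
- 2×#2: weight 8, value 74
- 1×#2 + 1×#3: weight 8, value 45
- 1×#2: weight 4, value 37
Best: 74 pts.

74 pts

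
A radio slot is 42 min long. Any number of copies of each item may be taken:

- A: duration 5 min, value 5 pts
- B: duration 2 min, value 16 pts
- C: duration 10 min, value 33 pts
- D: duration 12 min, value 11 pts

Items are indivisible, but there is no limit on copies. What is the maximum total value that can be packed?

Best value-per-unit is B at 16/2, and filling with it alone uses duration 21×2=42. No mix of the others beats 21×16 = 336.

336 pts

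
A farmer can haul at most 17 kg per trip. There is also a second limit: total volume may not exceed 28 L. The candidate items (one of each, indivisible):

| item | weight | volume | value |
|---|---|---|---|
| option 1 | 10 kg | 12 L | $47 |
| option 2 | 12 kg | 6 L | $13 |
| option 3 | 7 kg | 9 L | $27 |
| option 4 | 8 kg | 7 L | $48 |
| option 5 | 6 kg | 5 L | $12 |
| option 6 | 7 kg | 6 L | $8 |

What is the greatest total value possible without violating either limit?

$75

Feasible sets respecting both limits:
- option 3+option 4: weight 15, volume 16, value 75
- option 1+option 3: weight 17, volume 21, value 74
- option 4+option 5: weight 14, volume 12, value 60
Best: $75.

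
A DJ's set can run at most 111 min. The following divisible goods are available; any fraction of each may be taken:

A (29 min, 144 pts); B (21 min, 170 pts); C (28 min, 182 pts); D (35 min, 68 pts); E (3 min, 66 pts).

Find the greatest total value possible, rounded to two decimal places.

Take in order of value per unit:
- E (66/3 per unit): all 3 → value 66, running total 66.00
- B (170/21 per unit): all 21 → value 170, running total 236.00
- C (182/28 per unit): all 28 → value 182, running total 418.00
- A (144/29 per unit): all 29 → value 144, running total 562.00
- D (68/35 per unit): 30 of 35 → value 30×68/35 = 58.2857, running total 620.29
Total 620.29.

620.29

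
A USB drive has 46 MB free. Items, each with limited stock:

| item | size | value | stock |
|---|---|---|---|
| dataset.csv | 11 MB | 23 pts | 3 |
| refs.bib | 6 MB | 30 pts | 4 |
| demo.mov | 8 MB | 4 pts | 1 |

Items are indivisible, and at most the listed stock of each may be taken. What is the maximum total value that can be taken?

166 pts

Best selections within size 46 and stock limits:
- 2×dataset.csv + 4×refs.bib: size 46, value 166
- 1×dataset.csv + 4×refs.bib + 1×demo.mov: size 43, value 147
Best: 166 pts.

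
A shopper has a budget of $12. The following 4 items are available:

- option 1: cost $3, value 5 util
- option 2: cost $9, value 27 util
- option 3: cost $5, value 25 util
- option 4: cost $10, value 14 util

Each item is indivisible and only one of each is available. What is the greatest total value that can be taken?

Check high-value combinations within $12:
- option 1+option 2: cost 3+9=12, value 5+27=32
- option 1+option 3: cost 3+5=8, value 5+25=30
- option 2: cost 9, value 27
- option 3: cost 5, value 25
Best: 32 util.

32 util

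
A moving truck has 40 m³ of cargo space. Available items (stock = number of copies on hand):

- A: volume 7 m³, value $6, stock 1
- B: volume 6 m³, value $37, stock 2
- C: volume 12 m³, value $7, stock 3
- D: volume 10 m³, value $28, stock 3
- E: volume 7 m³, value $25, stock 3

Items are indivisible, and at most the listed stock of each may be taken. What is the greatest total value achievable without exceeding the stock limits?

$155

Top feasible selections:
- 2×B + 2×D + 1×E: volume 39, value 155
- 1×A + 2×B + 3×E: volume 40, value 155
- 2×B + 1×D + 2×E: volume 36, value 152
- 2×B + 3×E: volume 33, value 149
Best: $155.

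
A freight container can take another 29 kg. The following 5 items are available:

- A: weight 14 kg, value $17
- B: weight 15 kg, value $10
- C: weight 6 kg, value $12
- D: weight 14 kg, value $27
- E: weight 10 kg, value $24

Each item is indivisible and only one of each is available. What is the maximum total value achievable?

$51

Check high-value combinations within 29 kg:
- D+E: weight 14+10=24, value 27+24=51
- A+D: weight 14+14=28, value 17+27=44
- A+E: weight 14+10=24, value 17+24=41
Best: $51.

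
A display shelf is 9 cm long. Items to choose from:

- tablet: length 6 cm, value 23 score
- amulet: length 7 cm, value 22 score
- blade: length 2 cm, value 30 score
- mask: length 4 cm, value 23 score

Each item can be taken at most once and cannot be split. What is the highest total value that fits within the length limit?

Check high-value combinations within 9 cm:
- blade+mask: length 2+4=6, value 30+23=53
- tablet+blade: length 6+2=8, value 23+30=53
- amulet+blade: length 7+2=9, value 22+30=52
- blade: length 2, value 30
Best: 53 score.

53 score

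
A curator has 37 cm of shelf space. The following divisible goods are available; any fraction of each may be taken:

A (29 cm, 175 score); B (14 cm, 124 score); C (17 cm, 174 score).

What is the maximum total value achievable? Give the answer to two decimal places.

334.21

Take in order of value per unit:
- C (174/17 per unit): all 17 → value 174, running total 174.00
- B (124/14 per unit): all 14 → value 124, running total 298.00
- A (175/29 per unit): 6 of 29 → value 6×175/29 = 36.2069, running total 334.21
Total 334.21.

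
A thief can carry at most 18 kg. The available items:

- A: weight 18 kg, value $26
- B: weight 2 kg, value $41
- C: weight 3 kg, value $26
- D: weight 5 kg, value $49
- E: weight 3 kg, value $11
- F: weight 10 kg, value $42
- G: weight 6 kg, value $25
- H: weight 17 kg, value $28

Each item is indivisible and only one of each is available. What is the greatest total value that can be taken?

$141

Check high-value combinations within 18 kg:
- B+C+D+G: weight 2+3+5+6=16, value 41+26+49+25=141
- B+D+F: weight 2+5+10=17, value 41+49+42=132
- B+C+D+E: weight 2+3+5+3=13, value 41+26+49+11=127
Best: $141.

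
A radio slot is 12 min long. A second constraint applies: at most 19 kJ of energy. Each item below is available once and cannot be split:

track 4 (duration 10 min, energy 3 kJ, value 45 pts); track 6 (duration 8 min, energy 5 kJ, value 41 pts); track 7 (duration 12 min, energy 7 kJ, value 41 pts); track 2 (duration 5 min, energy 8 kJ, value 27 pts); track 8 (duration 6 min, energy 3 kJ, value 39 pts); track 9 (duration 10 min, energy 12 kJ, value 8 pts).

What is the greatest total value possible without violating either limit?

Feasible sets respecting both limits:
- track 2+track 8: duration 11, energy 11, value 66
- track 4: duration 10, energy 3, value 45
- track 6: duration 8, energy 5, value 41
Best: 66 pts.

66 pts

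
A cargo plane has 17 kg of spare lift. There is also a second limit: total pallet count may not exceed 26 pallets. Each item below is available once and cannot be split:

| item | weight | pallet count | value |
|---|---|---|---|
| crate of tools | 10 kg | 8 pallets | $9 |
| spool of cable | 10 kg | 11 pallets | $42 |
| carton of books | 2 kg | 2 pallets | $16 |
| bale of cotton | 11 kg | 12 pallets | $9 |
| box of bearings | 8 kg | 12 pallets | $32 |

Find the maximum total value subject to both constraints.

$58

Feasible sets respecting both limits:
- spool of cable+carton of books: weight 12, pallet count 13, value 58
- carton of books+box of bearings: weight 10, pallet count 14, value 48
- spool of cable: weight 10, pallet count 11, value 42
Best: $58.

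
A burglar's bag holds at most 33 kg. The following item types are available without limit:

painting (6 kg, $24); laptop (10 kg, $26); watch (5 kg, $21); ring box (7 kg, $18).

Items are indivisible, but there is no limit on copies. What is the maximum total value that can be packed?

$135

Best value-per-unit is watch at 21/5; filling with it alone gives 6×21 = 126.
Optimal mix: 3×painting + 3×watch → weight 33, value 135.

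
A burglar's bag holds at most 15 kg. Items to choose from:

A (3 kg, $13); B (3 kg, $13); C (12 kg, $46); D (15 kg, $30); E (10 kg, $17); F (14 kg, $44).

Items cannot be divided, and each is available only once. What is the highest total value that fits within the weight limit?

Check high-value combinations within 15 kg:
- A+C: weight 3+12=15, value 13+46=59
- B+C: weight 3+12=15, value 13+46=59
- C: weight 12, value 46
- F: weight 14, value 44
- A+E: weight 3+10=13, value 13+17=30
Best: $59.

$59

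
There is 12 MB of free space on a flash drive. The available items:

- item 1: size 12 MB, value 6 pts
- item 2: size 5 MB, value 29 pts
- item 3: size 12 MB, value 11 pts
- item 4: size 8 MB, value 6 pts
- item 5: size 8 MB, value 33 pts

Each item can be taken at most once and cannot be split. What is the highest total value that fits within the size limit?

33 pts

Check high-value combinations within 12 MB:
- item 5: size 8, value 33
- item 2: size 5, value 29
- item 3: size 12, value 11
- item 4: size 8, value 6
Best: 33 pts.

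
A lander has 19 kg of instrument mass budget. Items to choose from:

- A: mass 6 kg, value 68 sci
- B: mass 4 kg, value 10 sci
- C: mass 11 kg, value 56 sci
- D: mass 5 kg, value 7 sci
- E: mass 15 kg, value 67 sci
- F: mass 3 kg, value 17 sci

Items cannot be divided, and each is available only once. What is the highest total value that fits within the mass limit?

124 sci

Check high-value combinations within 19 kg:
- A+C: mass 6+11=17, value 68+56=124
- A+B+D+F: mass 6+4+5+3=18, value 68+10+7+17=102
- A+B+F: mass 6+4+3=13, value 68+10+17=95
- A+D+F: mass 6+5+3=14, value 68+7+17=92
- A+F: mass 6+3=9, value 68+17=85
Best: 124 sci.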